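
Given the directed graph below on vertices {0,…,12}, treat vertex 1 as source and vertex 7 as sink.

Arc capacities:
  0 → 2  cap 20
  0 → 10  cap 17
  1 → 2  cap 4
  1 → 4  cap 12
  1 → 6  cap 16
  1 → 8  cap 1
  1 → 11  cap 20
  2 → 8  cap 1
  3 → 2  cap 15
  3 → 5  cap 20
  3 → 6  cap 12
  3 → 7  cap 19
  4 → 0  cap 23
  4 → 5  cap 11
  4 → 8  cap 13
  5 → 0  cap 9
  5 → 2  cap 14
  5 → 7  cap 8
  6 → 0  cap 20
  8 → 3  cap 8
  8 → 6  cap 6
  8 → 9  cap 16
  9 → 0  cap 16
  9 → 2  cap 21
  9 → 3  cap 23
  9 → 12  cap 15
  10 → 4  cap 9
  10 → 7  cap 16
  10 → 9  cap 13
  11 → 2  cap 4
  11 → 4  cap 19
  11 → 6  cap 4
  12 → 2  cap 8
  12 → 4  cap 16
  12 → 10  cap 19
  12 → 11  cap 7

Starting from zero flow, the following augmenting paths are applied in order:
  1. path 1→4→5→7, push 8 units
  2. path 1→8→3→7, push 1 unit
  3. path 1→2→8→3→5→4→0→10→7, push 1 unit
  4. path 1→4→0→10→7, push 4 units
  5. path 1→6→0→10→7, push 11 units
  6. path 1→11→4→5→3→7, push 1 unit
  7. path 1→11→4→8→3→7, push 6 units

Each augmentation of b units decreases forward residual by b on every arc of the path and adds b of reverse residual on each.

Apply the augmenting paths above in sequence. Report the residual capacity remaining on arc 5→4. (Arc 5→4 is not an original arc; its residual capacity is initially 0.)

Residual capacity of (5,4): 8

after path 1 (1→4→5→7, push 8): res(5,4)=8
after path 2 (1→8→3→7, push 1): res(5,4)=8
after path 3 (1→2→8→3→5→4→0→10→7, push 1): res(5,4)=7
after path 4 (1→4→0→10→7, push 4): res(5,4)=7
after path 5 (1→6→0→10→7, push 11): res(5,4)=7
after path 6 (1→11→4→5→3→7, push 1): res(5,4)=8
after path 7 (1→11→4→8→3→7, push 6): res(5,4)=8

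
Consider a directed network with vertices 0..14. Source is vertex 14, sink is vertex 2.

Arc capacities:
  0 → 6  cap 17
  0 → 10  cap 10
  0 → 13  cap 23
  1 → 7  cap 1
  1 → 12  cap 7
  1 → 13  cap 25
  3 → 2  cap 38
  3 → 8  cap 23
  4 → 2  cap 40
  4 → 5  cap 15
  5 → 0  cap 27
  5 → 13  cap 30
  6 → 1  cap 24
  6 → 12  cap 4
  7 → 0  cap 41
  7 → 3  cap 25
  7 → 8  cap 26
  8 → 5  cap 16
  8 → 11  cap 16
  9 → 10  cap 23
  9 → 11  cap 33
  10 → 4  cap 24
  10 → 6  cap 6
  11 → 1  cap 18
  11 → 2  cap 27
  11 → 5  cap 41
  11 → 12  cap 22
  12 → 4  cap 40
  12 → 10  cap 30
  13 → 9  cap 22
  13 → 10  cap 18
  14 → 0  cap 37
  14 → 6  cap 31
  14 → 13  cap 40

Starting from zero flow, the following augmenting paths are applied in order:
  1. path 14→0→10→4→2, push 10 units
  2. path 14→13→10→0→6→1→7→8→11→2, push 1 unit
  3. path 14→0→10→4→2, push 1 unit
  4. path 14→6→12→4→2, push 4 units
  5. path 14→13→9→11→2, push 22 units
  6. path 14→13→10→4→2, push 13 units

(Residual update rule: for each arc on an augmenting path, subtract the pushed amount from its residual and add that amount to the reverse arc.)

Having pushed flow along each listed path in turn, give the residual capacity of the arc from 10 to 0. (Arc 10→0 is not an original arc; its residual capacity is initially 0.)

after path 1 (14→0→10→4→2, push 10): res(10,0)=10
after path 2 (14→13→10→0→6→1→7→8→11→2, push 1): res(10,0)=9
after path 3 (14→0→10→4→2, push 1): res(10,0)=10
after path 4 (14→6→12→4→2, push 4): res(10,0)=10
after path 5 (14→13→9→11→2, push 22): res(10,0)=10
after path 6 (14→13→10→4→2, push 13): res(10,0)=10

Residual capacity of (10,0): 10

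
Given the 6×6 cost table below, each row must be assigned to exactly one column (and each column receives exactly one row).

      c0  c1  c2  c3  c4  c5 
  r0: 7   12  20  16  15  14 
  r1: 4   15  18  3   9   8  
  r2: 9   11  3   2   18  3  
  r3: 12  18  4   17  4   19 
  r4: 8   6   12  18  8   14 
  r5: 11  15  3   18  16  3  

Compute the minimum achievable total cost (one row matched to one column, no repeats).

Minimum assignment cost: 26

one of 2 optimal assignments: row0→col0 (cost 7), row1→col3 (cost 3), row2→col2 (cost 3), row3→col4 (cost 4), row4→col1 (cost 6), row5→col5 (cost 3)
total = 7 + 3 + 3 + 4 + 6 + 3 = 26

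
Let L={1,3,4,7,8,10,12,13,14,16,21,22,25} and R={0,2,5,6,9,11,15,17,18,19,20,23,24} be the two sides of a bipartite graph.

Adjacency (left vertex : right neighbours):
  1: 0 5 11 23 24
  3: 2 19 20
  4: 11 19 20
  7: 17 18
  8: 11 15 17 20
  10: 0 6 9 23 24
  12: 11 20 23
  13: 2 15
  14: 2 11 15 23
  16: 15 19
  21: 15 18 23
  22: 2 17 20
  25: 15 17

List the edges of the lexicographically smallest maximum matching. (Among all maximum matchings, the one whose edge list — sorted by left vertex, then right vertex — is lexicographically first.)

Lex-smallest maximum matching: {(1,0), (3,2), (4,11), (7,17), (8,15), (10,6), (12,20), (14,23), (16,19), (21,18)}

|M| = 10 (so the lex-smallest maximum matching has 10 edges)
process left vertices in ascending order; for each, take the smallest-labelled available neighbour that still permits 10 edges overall, or leave it unmatched if none does
lex-smallest matching: {1-0, 3-2, 4-11, 7-17, 8-15, 10-6, 12-20, 14-23, 16-19, 21-18}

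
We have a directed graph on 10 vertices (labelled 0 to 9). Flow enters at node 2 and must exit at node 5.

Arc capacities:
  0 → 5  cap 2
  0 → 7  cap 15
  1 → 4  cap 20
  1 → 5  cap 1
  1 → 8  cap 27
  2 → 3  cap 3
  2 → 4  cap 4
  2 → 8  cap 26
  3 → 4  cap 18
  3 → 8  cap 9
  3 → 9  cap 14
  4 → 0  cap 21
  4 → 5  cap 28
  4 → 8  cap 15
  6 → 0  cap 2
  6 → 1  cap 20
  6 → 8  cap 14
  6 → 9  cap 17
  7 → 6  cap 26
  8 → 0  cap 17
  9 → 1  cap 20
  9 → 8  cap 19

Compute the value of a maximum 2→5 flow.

Maximum flow value: 24

augment #1: 2→4→5 bottleneck 4, total now 4
augment #2: 2→3→4→5 bottleneck 3, total now 7
augment #3: 2→8→0→5 bottleneck 2, total now 9
augment #4: 2→8→0→7→6→1→5 bottleneck 1, total now 10
augment #5: 2→8→0→7→6→1→4→5 bottleneck 14, total now 24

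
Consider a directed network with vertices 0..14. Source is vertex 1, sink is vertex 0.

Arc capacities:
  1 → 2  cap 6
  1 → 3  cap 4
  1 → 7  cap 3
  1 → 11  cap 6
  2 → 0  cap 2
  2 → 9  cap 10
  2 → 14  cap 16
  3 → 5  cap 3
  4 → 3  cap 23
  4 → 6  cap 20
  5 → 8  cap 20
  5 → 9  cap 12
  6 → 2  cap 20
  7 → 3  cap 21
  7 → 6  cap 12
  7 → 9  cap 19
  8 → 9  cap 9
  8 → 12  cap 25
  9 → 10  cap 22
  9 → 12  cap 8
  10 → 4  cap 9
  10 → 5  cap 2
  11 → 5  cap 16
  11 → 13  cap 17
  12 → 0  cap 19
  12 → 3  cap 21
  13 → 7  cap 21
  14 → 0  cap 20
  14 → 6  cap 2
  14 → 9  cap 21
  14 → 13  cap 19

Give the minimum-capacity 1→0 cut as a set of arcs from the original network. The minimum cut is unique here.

Min-cut arcs: {(1,2), (1,7), (1,11), (3,5)} (total capacity 18)

augment #1: 1→2→0 push 2
augment #2: 1→2→14→0 push 4
augment #3: 1→7→9→12→0 push 3
augment #4: 1→3→5→8→12→0 push 3
augment #5: 1→11→5→8→12→0 push 6
max flow = 18; residual-reachable set from 1 gives S-side
cut edges (S→T): {(1,2), (1,7), (1,11), (3,5)} total cap 18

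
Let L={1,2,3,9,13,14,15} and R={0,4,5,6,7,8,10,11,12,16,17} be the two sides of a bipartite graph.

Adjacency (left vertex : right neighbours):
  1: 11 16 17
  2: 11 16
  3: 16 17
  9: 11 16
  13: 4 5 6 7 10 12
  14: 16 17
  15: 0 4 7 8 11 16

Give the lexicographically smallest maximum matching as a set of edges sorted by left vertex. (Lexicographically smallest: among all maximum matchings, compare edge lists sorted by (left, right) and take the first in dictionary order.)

Lex-smallest maximum matching: {(1,11), (2,16), (3,17), (13,4), (15,0)}

|M| = 5 (so the lex-smallest maximum matching has 5 edges)
process left vertices in ascending order; for each, take the smallest-labelled available neighbour that still permits 5 edges overall, or leave it unmatched if none does
lex-smallest matching: {1-11, 2-16, 3-17, 13-4, 15-0}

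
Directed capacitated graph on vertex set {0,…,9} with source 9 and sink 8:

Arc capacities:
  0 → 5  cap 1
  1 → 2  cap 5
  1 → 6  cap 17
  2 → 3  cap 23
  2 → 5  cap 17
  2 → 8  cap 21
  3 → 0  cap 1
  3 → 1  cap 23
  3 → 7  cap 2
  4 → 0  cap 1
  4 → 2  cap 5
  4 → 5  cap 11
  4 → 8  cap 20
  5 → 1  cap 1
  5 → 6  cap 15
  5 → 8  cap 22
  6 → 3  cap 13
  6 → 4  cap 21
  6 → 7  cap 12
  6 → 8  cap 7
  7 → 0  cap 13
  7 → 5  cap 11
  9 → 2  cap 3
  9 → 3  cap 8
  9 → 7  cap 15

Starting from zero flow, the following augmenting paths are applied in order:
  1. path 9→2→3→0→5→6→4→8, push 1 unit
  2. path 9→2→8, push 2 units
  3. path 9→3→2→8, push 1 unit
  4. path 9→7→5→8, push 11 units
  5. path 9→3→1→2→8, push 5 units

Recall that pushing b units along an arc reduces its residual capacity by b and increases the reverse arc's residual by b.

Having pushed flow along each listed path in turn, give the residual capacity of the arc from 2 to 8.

after path 1 (9→2→3→0→5→6→4→8, push 1): res(2,8)=21
after path 2 (9→2→8, push 2): res(2,8)=19
after path 3 (9→3→2→8, push 1): res(2,8)=18
after path 4 (9→7→5→8, push 11): res(2,8)=18
after path 5 (9→3→1→2→8, push 5): res(2,8)=13

Residual capacity of (2,8): 13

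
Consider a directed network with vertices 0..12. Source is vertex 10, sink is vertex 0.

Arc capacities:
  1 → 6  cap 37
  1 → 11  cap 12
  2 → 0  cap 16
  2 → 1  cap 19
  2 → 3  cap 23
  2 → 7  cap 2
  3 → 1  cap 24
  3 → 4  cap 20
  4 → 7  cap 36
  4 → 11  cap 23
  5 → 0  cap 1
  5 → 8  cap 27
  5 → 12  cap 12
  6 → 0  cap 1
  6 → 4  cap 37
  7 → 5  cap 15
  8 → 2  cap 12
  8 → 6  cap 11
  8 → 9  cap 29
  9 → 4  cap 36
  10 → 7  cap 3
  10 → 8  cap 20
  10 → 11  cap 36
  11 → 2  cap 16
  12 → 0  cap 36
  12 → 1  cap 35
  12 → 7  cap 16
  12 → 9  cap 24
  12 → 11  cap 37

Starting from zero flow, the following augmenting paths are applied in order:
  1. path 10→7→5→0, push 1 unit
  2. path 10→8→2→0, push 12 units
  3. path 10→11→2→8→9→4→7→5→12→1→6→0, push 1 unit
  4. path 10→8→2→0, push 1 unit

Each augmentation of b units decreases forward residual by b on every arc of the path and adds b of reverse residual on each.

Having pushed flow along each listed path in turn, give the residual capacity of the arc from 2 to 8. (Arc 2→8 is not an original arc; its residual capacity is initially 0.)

after path 1 (10→7→5→0, push 1): res(2,8)=0
after path 2 (10→8→2→0, push 12): res(2,8)=12
after path 3 (10→11→2→8→9→4→7→5→12→1→6→0, push 1): res(2,8)=11
after path 4 (10→8→2→0, push 1): res(2,8)=12

Residual capacity of (2,8): 12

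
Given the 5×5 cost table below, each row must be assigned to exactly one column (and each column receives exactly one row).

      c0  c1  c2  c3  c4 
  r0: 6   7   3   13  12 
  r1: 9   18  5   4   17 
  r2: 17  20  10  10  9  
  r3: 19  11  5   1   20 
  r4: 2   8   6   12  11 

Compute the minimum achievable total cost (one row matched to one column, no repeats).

optimal assignment: row0→col1 (cost 7), row1→col2 (cost 5), row2→col4 (cost 9), row3→col3 (cost 1), row4→col0 (cost 2)
total = 7 + 5 + 9 + 1 + 2 = 24

Minimum assignment cost: 24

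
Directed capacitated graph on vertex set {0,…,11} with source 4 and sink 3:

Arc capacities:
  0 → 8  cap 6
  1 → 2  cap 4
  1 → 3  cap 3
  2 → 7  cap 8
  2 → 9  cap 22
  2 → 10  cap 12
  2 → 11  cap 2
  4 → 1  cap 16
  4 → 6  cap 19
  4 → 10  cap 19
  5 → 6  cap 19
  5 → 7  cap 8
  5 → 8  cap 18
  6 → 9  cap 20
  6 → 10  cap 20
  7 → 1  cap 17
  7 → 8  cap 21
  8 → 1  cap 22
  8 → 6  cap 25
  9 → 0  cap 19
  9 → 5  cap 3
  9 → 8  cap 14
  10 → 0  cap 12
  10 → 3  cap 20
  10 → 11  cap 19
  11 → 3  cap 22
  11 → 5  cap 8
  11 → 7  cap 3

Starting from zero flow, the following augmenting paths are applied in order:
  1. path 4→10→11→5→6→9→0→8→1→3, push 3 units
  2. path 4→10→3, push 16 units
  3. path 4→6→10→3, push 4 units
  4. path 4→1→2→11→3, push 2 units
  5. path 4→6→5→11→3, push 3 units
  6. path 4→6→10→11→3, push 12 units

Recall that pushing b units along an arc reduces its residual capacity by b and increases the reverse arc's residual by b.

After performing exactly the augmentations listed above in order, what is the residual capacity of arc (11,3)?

after path 1 (4→10→11→5→6→9→0→8→1→3, push 3): res(11,3)=22
after path 2 (4→10→3, push 16): res(11,3)=22
after path 3 (4→6→10→3, push 4): res(11,3)=22
after path 4 (4→1→2→11→3, push 2): res(11,3)=20
after path 5 (4→6→5→11→3, push 3): res(11,3)=17
after path 6 (4→6→10→11→3, push 12): res(11,3)=5

Residual capacity of (11,3): 5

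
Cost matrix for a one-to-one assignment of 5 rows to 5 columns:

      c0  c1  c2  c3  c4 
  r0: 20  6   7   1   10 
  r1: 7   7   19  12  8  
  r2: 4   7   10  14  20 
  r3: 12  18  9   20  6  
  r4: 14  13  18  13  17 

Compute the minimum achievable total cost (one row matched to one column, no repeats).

Minimum assignment cost: 35

optimal assignment: row0→col3 (cost 1), row1→col4 (cost 8), row2→col0 (cost 4), row3→col2 (cost 9), row4→col1 (cost 13)
total = 1 + 8 + 4 + 9 + 13 = 35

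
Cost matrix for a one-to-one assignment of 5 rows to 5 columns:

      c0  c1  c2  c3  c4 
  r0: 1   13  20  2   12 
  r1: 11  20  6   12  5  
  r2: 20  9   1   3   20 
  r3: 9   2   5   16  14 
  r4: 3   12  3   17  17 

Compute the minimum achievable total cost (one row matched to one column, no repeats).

optimal assignment: row0→col3 (cost 2), row1→col4 (cost 5), row2→col2 (cost 1), row3→col1 (cost 2), row4→col0 (cost 3)
total = 2 + 5 + 1 + 2 + 3 = 13

Minimum assignment cost: 13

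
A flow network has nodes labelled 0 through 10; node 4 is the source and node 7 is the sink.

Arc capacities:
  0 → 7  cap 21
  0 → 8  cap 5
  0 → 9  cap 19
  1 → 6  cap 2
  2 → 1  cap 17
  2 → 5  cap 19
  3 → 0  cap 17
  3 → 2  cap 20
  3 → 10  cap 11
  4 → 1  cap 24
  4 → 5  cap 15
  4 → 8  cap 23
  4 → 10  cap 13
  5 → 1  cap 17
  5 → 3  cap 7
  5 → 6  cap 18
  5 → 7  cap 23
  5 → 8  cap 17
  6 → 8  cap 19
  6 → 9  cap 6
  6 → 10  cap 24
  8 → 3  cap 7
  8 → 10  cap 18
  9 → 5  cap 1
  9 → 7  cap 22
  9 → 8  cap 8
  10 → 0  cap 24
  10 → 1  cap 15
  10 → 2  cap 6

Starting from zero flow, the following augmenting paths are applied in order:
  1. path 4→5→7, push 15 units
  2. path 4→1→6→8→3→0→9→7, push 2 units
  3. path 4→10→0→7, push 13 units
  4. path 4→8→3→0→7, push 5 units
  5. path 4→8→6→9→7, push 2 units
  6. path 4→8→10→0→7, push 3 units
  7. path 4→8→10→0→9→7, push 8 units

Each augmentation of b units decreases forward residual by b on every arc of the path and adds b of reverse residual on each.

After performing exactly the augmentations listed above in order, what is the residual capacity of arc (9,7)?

after path 1 (4→5→7, push 15): res(9,7)=22
after path 2 (4→1→6→8→3→0→9→7, push 2): res(9,7)=20
after path 3 (4→10→0→7, push 13): res(9,7)=20
after path 4 (4→8→3→0→7, push 5): res(9,7)=20
after path 5 (4→8→6→9→7, push 2): res(9,7)=18
after path 6 (4→8→10→0→7, push 3): res(9,7)=18
after path 7 (4→8→10→0→9→7, push 8): res(9,7)=10

Residual capacity of (9,7): 10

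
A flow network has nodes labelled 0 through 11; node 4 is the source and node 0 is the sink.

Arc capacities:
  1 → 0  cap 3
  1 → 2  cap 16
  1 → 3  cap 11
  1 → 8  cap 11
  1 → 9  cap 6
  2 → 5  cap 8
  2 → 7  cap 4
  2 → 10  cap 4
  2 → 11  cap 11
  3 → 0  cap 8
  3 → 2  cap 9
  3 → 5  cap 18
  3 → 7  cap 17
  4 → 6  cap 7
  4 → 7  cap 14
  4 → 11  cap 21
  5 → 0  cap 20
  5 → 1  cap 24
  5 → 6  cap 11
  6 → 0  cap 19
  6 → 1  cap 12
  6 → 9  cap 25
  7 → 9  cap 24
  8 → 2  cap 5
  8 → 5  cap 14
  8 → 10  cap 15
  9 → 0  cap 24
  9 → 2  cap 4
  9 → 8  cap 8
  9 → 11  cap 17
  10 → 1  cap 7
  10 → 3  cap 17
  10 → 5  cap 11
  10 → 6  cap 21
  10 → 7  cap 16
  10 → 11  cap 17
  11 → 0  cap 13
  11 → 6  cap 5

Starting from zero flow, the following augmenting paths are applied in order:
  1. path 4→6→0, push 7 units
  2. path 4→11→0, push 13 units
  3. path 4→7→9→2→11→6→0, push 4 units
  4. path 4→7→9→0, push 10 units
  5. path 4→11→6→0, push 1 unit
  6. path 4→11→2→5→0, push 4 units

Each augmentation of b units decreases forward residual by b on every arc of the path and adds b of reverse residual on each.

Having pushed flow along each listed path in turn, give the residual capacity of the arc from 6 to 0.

Residual capacity of (6,0): 7

after path 1 (4→6→0, push 7): res(6,0)=12
after path 2 (4→11→0, push 13): res(6,0)=12
after path 3 (4→7→9→2→11→6→0, push 4): res(6,0)=8
after path 4 (4→7→9→0, push 10): res(6,0)=8
after path 5 (4→11→6→0, push 1): res(6,0)=7
after path 6 (4→11→2→5→0, push 4): res(6,0)=7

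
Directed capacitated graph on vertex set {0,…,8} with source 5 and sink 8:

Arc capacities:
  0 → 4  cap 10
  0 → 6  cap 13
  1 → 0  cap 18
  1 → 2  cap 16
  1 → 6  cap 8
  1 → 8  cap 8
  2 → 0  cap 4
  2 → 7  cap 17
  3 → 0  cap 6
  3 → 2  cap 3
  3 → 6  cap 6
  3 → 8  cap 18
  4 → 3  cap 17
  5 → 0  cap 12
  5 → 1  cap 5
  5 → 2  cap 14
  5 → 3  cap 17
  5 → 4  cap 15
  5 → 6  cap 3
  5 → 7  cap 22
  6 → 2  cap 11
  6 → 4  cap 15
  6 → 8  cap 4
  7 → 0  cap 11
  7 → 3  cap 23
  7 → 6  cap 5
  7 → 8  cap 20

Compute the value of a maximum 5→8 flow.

augment #1: 5→1→8 bottleneck 5, total now 5
augment #2: 5→3→8 bottleneck 17, total now 22
augment #3: 5→6→8 bottleneck 3, total now 25
augment #4: 5→7→8 bottleneck 20, total now 45
augment #5: 5→0→6→8 bottleneck 1, total now 46
augment #6: 5→4→3→8 bottleneck 1, total now 47

Maximum flow value: 47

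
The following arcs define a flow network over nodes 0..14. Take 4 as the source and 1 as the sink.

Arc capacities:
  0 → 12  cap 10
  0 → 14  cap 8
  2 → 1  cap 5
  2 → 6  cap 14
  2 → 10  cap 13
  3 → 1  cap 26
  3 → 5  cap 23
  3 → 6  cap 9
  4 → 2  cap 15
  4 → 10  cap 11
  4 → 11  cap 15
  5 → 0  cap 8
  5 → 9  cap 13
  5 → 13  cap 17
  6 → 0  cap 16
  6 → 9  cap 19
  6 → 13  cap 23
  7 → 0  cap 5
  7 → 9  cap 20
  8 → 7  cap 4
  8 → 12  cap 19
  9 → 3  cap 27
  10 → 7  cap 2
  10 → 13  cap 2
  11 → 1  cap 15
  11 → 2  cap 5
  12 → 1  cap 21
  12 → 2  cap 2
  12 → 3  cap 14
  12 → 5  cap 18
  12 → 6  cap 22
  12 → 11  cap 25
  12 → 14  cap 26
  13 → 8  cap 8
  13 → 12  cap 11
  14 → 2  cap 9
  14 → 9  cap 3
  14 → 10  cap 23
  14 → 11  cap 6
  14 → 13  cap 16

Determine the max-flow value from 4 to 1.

augment #1: 4→2→1 bottleneck 5, total now 5
augment #2: 4→11→1 bottleneck 15, total now 20
augment #3: 4→10→13→12→1 bottleneck 2, total now 22
augment #4: 4→2→6→0→12→1 bottleneck 10, total now 32
augment #5: 4→10→7→9→3→1 bottleneck 2, total now 34

Maximum flow value: 34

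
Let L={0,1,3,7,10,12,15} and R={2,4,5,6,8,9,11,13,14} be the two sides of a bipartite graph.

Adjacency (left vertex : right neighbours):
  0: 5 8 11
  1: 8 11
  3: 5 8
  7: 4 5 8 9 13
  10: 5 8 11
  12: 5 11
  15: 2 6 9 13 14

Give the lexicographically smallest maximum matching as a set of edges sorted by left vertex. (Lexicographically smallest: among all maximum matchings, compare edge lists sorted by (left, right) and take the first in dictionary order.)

|M| = 5 (so the lex-smallest maximum matching has 5 edges)
process left vertices in ascending order; for each, take the smallest-labelled available neighbour that still permits 5 edges overall, or leave it unmatched if none does
lex-smallest matching: {0-5, 1-8, 7-4, 10-11, 15-2}

Lex-smallest maximum matching: {(0,5), (1,8), (7,4), (10,11), (15,2)}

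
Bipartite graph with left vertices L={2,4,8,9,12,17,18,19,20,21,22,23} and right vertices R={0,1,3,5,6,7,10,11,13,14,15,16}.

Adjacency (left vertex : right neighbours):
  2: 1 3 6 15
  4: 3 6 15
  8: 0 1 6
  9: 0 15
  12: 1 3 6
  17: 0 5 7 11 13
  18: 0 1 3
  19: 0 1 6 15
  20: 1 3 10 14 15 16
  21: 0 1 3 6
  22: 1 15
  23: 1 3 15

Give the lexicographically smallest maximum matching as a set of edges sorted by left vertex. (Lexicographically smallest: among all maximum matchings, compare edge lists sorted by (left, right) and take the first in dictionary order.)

Lex-smallest maximum matching: {(2,1), (4,3), (8,0), (9,15), (12,6), (17,5), (20,10)}

|M| = 7 (so the lex-smallest maximum matching has 7 edges)
process left vertices in ascending order; for each, take the smallest-labelled available neighbour that still permits 7 edges overall, or leave it unmatched if none does
lex-smallest matching: {2-1, 4-3, 8-0, 9-15, 12-6, 17-5, 20-10}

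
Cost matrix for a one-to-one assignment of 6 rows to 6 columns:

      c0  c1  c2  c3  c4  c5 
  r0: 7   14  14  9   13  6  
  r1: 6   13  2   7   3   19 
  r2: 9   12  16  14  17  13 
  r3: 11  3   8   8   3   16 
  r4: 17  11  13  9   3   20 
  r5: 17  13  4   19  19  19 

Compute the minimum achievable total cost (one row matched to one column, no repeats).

optimal assignment: row0→col5 (cost 6), row1→col3 (cost 7), row2→col0 (cost 9), row3→col1 (cost 3), row4→col4 (cost 3), row5→col2 (cost 4)
total = 6 + 7 + 9 + 3 + 3 + 4 = 32

Minimum assignment cost: 32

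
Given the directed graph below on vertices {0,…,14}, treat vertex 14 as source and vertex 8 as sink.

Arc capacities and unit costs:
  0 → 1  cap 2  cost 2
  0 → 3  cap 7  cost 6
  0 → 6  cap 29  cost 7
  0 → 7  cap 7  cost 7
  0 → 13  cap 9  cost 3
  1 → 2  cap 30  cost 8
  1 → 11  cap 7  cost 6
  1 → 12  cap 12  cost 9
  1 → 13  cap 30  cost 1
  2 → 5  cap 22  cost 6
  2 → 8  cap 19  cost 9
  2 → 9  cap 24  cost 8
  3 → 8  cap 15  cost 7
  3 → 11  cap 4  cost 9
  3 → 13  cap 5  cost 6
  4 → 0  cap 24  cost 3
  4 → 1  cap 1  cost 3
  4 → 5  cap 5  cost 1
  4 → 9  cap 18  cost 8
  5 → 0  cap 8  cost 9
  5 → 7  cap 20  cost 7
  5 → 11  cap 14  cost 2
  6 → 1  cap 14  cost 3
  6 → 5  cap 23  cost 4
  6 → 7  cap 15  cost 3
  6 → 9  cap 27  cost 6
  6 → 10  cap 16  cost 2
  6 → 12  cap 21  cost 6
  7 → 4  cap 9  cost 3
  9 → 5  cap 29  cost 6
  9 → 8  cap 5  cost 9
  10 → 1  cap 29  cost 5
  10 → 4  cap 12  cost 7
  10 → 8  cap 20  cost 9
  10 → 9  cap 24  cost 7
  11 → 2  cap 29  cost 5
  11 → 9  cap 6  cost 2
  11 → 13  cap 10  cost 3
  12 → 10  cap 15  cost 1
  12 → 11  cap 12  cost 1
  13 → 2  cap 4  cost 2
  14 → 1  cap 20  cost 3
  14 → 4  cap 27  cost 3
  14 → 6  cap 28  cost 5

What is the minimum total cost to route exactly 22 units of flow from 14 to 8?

Minimum cost for 22 units: 350

shortest-cost path #1: 14→1→13→2→8 push 4 @ unit cost 15 (adds 60)
shortest-cost path #2: 14→6→10→8 push 16 @ unit cost 16 (adds 256)
shortest-cost path #3: 14→4→5→11→9→8 push 2 @ unit cost 17 (adds 34)
total cost = 350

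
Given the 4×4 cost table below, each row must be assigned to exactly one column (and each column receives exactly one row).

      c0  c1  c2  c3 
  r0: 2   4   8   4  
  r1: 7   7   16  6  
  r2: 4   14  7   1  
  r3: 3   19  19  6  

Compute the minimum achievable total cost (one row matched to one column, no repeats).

optimal assignment: row0→col2 (cost 8), row1→col1 (cost 7), row2→col3 (cost 1), row3→col0 (cost 3)
total = 8 + 7 + 1 + 3 = 19

Minimum assignment cost: 19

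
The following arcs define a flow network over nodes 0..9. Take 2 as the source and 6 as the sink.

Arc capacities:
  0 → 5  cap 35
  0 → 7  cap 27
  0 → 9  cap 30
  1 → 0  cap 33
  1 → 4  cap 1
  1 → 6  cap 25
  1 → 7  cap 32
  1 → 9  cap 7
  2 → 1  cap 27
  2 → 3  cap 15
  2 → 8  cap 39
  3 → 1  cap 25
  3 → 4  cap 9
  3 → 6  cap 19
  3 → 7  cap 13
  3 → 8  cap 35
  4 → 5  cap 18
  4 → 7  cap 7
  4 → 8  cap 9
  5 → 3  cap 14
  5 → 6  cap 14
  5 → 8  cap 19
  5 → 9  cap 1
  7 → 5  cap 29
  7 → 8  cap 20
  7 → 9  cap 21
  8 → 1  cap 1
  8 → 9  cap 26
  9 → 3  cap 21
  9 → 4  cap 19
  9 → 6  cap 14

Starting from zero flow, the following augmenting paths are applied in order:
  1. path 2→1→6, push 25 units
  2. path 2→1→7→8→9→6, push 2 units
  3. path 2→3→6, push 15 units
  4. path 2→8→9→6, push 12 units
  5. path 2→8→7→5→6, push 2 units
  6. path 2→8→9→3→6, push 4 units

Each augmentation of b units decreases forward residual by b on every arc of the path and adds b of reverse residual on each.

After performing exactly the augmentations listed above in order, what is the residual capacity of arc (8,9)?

Residual capacity of (8,9): 8

after path 1 (2→1→6, push 25): res(8,9)=26
after path 2 (2→1→7→8→9→6, push 2): res(8,9)=24
after path 3 (2→3→6, push 15): res(8,9)=24
after path 4 (2→8→9→6, push 12): res(8,9)=12
after path 5 (2→8→7→5→6, push 2): res(8,9)=12
after path 6 (2→8→9→3→6, push 4): res(8,9)=8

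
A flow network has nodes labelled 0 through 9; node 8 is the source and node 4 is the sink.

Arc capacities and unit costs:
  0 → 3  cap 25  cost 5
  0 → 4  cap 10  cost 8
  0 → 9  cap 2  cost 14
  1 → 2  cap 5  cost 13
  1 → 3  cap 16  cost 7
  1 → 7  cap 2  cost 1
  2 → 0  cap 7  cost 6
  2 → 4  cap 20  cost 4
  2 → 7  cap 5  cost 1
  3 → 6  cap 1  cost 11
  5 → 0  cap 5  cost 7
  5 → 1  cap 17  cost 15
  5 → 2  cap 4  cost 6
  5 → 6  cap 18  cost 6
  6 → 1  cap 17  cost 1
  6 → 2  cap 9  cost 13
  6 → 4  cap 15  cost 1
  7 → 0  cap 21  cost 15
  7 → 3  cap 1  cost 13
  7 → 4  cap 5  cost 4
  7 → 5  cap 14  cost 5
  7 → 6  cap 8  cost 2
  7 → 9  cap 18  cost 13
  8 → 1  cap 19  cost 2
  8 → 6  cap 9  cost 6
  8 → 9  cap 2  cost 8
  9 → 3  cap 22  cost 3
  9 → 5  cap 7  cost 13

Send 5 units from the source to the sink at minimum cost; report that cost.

Minimum cost for 5 units: 33

shortest-cost path #1: 8→1→7→6→4 push 2 @ unit cost 6 (adds 12)
shortest-cost path #2: 8→6→4 push 3 @ unit cost 7 (adds 21)
total cost = 33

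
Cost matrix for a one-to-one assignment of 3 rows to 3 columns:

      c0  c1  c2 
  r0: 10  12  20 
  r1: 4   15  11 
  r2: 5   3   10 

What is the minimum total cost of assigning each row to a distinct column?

Minimum assignment cost: 24

optimal assignment: row0→col0 (cost 10), row1→col2 (cost 11), row2→col1 (cost 3)
total = 10 + 11 + 3 = 24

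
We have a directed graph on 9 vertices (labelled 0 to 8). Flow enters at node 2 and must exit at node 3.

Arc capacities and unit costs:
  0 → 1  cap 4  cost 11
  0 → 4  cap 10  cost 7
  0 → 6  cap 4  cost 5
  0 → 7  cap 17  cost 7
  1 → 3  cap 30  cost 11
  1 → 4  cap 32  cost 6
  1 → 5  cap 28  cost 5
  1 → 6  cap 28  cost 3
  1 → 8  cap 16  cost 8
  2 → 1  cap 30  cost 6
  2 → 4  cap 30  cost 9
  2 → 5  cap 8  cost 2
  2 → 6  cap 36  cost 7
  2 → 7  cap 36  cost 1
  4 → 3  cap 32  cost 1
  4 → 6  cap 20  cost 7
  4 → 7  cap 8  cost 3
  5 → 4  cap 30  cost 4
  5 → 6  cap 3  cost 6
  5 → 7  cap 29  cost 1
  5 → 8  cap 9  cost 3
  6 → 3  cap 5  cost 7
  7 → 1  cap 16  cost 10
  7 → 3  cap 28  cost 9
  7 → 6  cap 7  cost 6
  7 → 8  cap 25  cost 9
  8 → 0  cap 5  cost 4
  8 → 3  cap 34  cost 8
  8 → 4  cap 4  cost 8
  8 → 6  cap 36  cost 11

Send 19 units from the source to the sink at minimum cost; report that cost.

shortest-cost path #1: 2→5→4→3 push 8 @ unit cost 7 (adds 56)
shortest-cost path #2: 2→4→3 push 11 @ unit cost 10 (adds 110)
total cost = 166

Minimum cost for 19 units: 166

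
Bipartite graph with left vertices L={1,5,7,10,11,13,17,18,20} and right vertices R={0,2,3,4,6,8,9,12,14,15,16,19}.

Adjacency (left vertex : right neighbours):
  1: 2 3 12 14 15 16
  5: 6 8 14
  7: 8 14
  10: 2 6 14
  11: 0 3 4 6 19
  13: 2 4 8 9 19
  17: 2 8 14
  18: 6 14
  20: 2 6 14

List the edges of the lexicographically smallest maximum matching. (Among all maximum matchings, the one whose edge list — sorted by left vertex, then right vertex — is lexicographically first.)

Lex-smallest maximum matching: {(1,3), (5,6), (7,8), (10,2), (11,0), (13,4), (17,14)}

|M| = 7 (so the lex-smallest maximum matching has 7 edges)
process left vertices in ascending order; for each, take the smallest-labelled available neighbour that still permits 7 edges overall, or leave it unmatched if none does
lex-smallest matching: {1-3, 5-6, 7-8, 10-2, 11-0, 13-4, 17-14}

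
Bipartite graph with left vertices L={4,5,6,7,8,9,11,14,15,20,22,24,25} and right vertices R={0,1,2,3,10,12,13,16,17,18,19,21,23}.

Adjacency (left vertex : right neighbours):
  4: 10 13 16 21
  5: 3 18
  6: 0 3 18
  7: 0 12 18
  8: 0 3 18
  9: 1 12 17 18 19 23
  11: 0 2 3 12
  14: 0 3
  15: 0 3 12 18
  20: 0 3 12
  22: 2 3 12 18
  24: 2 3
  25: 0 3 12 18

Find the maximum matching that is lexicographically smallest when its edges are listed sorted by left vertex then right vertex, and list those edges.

Lex-smallest maximum matching: {(4,10), (5,3), (6,0), (7,12), (8,18), (9,1), (11,2)}

|M| = 7 (so the lex-smallest maximum matching has 7 edges)
process left vertices in ascending order; for each, take the smallest-labelled available neighbour that still permits 7 edges overall, or leave it unmatched if none does
lex-smallest matching: {4-10, 5-3, 6-0, 7-12, 8-18, 9-1, 11-2}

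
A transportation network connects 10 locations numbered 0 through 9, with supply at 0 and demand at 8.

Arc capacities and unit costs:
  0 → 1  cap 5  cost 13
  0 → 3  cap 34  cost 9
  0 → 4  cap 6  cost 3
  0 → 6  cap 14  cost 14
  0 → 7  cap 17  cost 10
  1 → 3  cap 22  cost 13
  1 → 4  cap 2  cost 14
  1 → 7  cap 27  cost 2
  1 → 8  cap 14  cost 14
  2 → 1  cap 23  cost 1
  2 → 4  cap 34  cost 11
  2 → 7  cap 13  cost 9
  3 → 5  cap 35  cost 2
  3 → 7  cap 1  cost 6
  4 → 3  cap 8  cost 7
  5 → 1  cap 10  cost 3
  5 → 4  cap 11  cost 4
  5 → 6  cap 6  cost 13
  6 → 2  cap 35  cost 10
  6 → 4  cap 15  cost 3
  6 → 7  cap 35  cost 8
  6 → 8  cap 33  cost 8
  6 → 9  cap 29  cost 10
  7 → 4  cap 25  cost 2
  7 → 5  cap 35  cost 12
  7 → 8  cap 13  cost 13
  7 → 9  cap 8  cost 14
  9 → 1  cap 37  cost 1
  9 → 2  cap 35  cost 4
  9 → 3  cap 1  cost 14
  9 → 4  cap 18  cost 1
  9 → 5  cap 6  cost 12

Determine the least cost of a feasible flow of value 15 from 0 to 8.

shortest-cost path #1: 0→6→8 push 14 @ unit cost 22 (adds 308)
shortest-cost path #2: 0→7→8 push 1 @ unit cost 23 (adds 23)
total cost = 331

Minimum cost for 15 units: 331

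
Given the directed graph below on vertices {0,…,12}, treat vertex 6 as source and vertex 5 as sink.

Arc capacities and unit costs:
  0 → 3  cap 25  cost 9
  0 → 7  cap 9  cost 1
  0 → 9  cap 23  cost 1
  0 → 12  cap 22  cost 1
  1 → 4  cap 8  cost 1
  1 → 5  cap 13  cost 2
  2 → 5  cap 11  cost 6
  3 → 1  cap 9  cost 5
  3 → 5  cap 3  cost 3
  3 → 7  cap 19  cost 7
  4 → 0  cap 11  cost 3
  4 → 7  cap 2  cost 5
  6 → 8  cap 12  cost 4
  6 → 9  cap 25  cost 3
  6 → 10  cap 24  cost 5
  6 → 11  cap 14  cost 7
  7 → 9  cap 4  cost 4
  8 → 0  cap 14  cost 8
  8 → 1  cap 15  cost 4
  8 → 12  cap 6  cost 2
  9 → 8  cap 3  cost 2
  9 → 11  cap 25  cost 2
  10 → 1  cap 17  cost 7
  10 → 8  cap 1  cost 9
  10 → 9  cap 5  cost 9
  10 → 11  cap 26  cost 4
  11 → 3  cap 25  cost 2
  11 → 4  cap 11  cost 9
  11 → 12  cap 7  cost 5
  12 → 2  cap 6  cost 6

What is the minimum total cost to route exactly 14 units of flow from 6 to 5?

shortest-cost path #1: 6→8→1→5 push 12 @ unit cost 10 (adds 120)
shortest-cost path #2: 6→9→11→3→5 push 2 @ unit cost 10 (adds 20)
total cost = 140

Minimum cost for 14 units: 140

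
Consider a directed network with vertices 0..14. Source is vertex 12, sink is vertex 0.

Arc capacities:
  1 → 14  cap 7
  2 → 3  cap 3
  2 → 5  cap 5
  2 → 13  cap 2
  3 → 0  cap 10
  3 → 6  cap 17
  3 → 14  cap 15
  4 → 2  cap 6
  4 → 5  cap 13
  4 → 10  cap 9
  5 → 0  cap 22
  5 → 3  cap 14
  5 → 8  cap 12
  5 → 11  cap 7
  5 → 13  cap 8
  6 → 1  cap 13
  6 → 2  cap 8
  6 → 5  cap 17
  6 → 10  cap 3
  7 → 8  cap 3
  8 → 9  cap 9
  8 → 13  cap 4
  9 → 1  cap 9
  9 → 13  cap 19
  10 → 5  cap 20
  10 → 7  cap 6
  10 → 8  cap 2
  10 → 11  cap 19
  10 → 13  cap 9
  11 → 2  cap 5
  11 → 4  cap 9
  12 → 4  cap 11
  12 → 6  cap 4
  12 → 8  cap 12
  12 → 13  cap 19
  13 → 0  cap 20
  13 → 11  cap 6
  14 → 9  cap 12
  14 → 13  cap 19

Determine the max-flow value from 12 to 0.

Maximum flow value: 41

augment #1: 12→13→0 bottleneck 19, total now 19
augment #2: 12→4→5→0 bottleneck 11, total now 30
augment #3: 12→6→5→0 bottleneck 4, total now 34
augment #4: 12→8→13→0 bottleneck 1, total now 35
augment #5: 12→8→13→11→2→3→0 bottleneck 3, total now 38
augment #6: 12→8→9→13→11→2→5→0 bottleneck 2, total now 40
augment #7: 12→8→9→13→11→4→5→0 bottleneck 1, total now 41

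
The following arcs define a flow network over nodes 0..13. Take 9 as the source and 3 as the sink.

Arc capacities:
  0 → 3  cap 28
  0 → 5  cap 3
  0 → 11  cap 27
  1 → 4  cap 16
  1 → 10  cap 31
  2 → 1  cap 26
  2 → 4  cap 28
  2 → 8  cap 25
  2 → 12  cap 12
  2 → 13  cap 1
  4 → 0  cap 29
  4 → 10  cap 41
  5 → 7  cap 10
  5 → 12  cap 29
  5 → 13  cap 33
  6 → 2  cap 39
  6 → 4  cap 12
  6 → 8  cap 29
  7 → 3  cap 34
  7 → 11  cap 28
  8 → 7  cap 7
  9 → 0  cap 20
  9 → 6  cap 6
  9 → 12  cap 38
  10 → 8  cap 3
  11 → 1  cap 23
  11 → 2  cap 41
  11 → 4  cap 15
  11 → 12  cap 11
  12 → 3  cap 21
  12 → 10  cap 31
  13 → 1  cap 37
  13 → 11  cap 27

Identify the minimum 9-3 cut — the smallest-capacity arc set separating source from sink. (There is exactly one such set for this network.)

augment #1: 9→0→3 push 20
augment #2: 9→12→3 push 21
augment #3: 9→6→4→0→3 push 6
augment #4: 9→12→10→8→7→3 push 3
max flow = 50; residual-reachable set from 9 gives S-side
cut edges (S→T): {(9,0), (9,6), (10,8), (12,3)} total cap 50

Min-cut arcs: {(9,0), (9,6), (10,8), (12,3)} (total capacity 50)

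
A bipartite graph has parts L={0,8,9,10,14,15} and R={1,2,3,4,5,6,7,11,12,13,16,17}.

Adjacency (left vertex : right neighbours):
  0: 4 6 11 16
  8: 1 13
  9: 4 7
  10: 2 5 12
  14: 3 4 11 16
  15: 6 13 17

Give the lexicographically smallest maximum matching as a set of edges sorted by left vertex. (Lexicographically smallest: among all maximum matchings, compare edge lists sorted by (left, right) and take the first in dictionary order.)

|M| = 6 (so the lex-smallest maximum matching has 6 edges)
process left vertices in ascending order; for each, take the smallest-labelled available neighbour that still permits 6 edges overall, or leave it unmatched if none does
lex-smallest matching: {0-4, 8-1, 9-7, 10-2, 14-3, 15-6}

Lex-smallest maximum matching: {(0,4), (8,1), (9,7), (10,2), (14,3), (15,6)}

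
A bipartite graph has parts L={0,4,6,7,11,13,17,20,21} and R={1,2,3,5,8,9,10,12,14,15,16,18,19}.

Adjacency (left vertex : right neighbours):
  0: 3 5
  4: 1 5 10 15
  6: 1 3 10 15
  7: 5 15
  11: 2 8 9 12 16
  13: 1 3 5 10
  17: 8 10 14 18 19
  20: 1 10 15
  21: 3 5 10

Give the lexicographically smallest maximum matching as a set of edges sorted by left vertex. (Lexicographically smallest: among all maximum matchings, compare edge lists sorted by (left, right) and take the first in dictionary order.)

Lex-smallest maximum matching: {(0,3), (4,1), (6,10), (7,5), (11,2), (17,8), (20,15)}

|M| = 7 (so the lex-smallest maximum matching has 7 edges)
process left vertices in ascending order; for each, take the smallest-labelled available neighbour that still permits 7 edges overall, or leave it unmatched if none does
lex-smallest matching: {0-3, 4-1, 6-10, 7-5, 11-2, 17-8, 20-15}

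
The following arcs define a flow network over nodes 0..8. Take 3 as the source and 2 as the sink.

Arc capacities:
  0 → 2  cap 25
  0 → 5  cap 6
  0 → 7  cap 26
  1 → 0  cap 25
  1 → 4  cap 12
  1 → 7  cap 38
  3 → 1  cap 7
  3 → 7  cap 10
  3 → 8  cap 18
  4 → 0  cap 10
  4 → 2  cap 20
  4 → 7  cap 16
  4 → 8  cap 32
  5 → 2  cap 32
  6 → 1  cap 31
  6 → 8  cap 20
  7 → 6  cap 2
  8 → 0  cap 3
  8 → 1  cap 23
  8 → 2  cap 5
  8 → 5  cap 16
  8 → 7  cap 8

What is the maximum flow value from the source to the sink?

augment #1: 3→8→2 bottleneck 5, total now 5
augment #2: 3→1→0→2 bottleneck 7, total now 12
augment #3: 3→8→0→2 bottleneck 3, total now 15
augment #4: 3→8→5→2 bottleneck 10, total now 25
augment #5: 3→7→6→1→0→2 bottleneck 2, total now 27

Maximum flow value: 27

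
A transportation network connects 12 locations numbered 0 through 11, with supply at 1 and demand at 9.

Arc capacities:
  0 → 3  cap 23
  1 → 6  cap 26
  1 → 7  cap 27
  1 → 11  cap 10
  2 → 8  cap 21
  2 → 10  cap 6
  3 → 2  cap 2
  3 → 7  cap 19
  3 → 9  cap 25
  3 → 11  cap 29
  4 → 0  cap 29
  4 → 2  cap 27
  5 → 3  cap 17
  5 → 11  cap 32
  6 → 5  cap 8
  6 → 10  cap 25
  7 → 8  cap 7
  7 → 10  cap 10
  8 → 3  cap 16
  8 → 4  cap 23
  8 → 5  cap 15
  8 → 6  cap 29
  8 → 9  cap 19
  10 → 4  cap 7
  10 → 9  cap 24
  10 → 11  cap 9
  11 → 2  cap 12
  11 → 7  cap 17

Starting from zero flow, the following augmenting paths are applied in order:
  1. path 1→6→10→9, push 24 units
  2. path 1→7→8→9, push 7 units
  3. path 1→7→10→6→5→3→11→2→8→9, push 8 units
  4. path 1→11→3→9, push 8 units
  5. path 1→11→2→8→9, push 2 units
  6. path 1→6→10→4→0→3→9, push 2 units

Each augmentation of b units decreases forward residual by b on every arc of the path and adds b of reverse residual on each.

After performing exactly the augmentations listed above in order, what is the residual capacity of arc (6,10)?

after path 1 (1→6→10→9, push 24): res(6,10)=1
after path 2 (1→7→8→9, push 7): res(6,10)=1
after path 3 (1→7→10→6→5→3→11→2→8→9, push 8): res(6,10)=9
after path 4 (1→11→3→9, push 8): res(6,10)=9
after path 5 (1→11→2→8→9, push 2): res(6,10)=9
after path 6 (1→6→10→4→0→3→9, push 2): res(6,10)=7

Residual capacity of (6,10): 7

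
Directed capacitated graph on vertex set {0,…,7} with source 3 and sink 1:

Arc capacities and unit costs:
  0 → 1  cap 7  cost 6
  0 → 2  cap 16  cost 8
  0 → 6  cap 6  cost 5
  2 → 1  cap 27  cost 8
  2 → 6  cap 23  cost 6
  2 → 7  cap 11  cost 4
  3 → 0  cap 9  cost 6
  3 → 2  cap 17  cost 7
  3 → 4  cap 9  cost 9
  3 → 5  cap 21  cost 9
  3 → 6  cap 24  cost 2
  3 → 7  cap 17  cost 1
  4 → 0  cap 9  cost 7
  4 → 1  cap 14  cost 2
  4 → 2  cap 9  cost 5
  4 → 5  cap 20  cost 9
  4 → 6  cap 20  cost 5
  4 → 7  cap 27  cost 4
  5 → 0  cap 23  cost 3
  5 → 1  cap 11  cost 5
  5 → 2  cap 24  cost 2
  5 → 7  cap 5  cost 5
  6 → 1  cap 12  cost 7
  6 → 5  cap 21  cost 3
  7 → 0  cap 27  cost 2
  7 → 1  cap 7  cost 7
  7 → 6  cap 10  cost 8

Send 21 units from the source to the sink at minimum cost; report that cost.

Minimum cost for 21 units: 182

shortest-cost path #1: 3→7→1 push 7 @ unit cost 8 (adds 56)
shortest-cost path #2: 3→6→1 push 12 @ unit cost 9 (adds 108)
shortest-cost path #3: 3→7→0→1 push 2 @ unit cost 9 (adds 18)
total cost = 182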